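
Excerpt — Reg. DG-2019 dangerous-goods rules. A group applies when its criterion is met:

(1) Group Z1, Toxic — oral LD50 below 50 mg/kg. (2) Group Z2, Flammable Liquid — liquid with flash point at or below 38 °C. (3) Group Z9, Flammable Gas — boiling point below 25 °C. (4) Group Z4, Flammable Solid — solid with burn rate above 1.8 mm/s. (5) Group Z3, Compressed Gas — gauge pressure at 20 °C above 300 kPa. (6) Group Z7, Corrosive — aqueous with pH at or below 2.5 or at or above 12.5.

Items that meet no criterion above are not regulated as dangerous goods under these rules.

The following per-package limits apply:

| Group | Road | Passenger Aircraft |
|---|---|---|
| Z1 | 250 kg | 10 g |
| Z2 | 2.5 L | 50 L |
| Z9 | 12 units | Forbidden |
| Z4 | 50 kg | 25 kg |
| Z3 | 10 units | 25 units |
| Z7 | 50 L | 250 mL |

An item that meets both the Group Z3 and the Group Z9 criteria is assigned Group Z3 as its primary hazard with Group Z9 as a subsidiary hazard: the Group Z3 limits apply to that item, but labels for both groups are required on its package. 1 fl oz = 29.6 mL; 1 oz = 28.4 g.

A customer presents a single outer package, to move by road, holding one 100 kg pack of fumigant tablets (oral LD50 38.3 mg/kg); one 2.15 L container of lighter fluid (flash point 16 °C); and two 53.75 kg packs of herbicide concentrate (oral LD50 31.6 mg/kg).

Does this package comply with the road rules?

With oral LD50 38.3 mg/kg (< 50 mg/kg), the fumigant tablets fall in Group Z1.
Lighter fluid: flash point 16 °C ≤ 38 °C → Group Z2 (Flammable Liquid).
With oral LD50 31.6 mg/kg (< 50 mg/kg), the herbicide concentrate falls in Group Z1.
Group Z2 quantity: 2.15 L.
That is within the Group Z2 road limit of 2.5 L.
Total Group Z1: 100 kg + (two 53.75 kg packs = 107.5 kg) = 207.5 kg.
207.5 kg is within the road limit of 250 kg for Group Z1.
Every hazard group is within its road limit and no segregation rule is violated.

Yes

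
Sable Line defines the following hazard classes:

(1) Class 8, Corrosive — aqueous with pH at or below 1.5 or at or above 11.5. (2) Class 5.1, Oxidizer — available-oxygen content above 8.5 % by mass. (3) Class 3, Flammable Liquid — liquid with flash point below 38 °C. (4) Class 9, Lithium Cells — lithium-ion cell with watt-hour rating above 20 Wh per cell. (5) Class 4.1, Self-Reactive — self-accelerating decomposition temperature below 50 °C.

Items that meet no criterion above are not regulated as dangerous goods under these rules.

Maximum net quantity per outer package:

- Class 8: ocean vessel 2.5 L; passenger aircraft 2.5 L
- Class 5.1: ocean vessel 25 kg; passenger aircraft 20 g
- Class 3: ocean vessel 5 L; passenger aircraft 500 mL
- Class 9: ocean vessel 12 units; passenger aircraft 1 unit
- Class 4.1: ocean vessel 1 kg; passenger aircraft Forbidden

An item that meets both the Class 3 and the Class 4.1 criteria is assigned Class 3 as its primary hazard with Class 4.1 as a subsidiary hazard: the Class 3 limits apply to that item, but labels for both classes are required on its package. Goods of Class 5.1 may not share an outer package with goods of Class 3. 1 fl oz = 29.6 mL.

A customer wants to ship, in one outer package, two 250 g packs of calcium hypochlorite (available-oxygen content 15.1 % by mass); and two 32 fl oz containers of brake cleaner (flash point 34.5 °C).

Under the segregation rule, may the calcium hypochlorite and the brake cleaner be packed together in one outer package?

No

Available-oxygen content 15.1 % by mass meets the Class 5.1 criterion (Oxidizer), so the calcium hypochlorite is Class 5.1.
The brake cleaner has flash point 34.5 °C, which is < 38 °C, so it is Class 3 (Flammable Liquid).
Class 5.1 and Class 3 may not share an outer package.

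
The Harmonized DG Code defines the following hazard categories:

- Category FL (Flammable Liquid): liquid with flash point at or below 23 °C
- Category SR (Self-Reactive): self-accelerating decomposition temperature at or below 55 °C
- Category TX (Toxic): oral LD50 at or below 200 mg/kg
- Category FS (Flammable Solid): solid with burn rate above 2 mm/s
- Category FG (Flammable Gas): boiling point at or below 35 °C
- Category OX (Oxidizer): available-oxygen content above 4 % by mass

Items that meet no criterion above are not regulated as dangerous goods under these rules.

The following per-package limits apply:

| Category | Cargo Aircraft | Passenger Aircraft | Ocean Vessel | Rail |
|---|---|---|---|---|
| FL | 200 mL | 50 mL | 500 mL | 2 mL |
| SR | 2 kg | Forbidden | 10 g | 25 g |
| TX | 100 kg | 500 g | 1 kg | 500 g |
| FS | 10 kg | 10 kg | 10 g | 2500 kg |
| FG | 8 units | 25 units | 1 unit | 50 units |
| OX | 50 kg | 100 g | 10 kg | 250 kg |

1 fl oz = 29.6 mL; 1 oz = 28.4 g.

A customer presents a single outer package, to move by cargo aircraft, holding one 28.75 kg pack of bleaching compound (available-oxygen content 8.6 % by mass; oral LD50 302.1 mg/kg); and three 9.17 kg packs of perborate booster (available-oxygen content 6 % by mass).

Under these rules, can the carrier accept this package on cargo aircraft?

With available-oxygen content 8.6 % by mass (> 4 % by mass), the bleaching compound falls in Category OX.
The perborate booster has available-oxygen content 6 % by mass, which is > 4 % by mass, so it is Category OX (Oxidizer).
Total Category OX: 28.75 kg + (three 9.17 kg packs = 27.51 kg) = 56.26 kg.
That exceeds the Category OX cargo aircraft limit of 50 kg.

No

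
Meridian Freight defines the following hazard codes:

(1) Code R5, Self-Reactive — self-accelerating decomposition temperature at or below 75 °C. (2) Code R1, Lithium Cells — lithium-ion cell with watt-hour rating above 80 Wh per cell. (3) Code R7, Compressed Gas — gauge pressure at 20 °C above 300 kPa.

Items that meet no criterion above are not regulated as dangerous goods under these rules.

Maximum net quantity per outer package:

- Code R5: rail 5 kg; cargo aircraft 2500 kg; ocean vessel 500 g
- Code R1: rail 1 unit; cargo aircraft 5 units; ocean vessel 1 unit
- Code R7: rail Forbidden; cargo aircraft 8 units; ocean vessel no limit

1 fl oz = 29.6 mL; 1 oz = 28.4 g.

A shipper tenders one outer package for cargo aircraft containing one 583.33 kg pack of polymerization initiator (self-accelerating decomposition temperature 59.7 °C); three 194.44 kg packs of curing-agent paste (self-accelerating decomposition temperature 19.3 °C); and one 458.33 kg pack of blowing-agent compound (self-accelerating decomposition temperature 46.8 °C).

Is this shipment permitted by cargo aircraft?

With self-accelerating decomposition temperature 59.7 °C (≤ 75 °C), the polymerization initiator falls in Code R5.
Curing-agent paste: self-accelerating decomposition temperature 19.3 °C ≤ 75 °C → Code R5 (Self-Reactive).
The blowing-agent compound has self-accelerating decomposition temperature 46.8 °C, which is ≤ 75 °C, so it is Code R5 (Self-Reactive).
Code R5 net quantity: 583.33 kg + (three 194.44 kg packs = 583.32 kg) + 458.33 kg = 1624.98 kg.
That is within the Code R5 cargo aircraft limit of 2500 kg.

Yes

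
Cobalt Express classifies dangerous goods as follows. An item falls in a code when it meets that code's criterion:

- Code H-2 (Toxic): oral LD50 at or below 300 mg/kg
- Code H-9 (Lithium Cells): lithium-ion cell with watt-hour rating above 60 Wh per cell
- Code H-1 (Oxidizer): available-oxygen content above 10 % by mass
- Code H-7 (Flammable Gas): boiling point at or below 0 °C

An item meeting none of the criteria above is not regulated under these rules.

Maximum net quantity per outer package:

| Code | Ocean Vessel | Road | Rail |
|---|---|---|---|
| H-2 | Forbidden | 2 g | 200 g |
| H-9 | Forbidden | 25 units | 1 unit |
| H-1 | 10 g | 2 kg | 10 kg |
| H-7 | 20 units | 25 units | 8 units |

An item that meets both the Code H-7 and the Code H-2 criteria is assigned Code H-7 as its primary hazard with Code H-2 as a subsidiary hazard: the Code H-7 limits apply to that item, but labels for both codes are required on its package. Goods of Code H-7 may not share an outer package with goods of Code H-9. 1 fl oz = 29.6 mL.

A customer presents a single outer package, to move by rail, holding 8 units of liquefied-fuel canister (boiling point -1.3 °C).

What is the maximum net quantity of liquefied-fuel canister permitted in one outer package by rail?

With boiling point -1.3 °C (≤ 0 °C), the liquefied-fuel canister falls in Code H-7.
The rail limit for Code H-7 is 8 units.

8 units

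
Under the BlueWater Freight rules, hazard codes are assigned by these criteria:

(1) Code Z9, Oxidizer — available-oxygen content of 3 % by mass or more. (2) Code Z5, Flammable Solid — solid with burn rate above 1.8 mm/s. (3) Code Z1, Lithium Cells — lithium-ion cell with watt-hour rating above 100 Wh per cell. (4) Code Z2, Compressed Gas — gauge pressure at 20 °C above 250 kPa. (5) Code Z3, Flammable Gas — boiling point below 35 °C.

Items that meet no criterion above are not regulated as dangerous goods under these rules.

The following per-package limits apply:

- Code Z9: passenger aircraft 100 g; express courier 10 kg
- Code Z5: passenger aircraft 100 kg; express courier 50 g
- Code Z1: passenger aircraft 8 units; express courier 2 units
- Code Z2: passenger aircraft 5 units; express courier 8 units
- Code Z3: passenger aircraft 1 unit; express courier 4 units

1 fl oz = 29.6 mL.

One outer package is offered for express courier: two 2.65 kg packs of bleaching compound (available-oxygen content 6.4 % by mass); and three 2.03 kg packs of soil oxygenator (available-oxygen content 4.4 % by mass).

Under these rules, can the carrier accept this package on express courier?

No

The bleaching compound has available-oxygen content 6.4 % by mass, which is ≥ 3 % by mass, so it is Code Z9 (Oxidizer).
With available-oxygen content 4.4 % by mass (≥ 3 % by mass), the soil oxygenator falls in Code Z9.
Code Z9 net quantity: (two 2.65 kg packs = 5.3 kg) + (three 2.03 kg packs = 6.09 kg) = 11.39 kg.
That exceeds the Code Z9 express courier limit of 10 kg.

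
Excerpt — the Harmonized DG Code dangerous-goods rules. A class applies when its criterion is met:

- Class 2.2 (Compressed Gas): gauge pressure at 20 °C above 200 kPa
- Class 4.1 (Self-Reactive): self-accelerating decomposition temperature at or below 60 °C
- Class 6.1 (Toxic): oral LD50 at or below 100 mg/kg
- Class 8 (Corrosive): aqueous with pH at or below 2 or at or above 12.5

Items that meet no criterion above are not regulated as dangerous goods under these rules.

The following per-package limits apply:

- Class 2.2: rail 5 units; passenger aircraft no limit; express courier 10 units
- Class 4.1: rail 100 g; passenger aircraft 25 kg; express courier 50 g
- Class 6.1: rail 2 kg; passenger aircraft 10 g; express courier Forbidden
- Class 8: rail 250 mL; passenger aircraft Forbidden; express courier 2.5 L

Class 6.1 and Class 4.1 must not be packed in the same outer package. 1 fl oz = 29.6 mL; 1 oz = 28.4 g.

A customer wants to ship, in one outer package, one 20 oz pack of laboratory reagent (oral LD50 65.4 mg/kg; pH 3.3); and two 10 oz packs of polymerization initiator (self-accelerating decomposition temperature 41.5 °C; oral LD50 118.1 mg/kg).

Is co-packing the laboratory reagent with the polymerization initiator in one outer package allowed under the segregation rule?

The laboratory reagent has oral LD50 65.4 mg/kg, which is ≤ 100 mg/kg, so it is Class 6.1 (Toxic).
Self-accelerating decomposition temperature 41.5 °C meets the Class 4.1 criterion (Self-Reactive), so the polymerization initiator is Class 4.1.
Class 6.1 and Class 4.1 may not share an outer package.

No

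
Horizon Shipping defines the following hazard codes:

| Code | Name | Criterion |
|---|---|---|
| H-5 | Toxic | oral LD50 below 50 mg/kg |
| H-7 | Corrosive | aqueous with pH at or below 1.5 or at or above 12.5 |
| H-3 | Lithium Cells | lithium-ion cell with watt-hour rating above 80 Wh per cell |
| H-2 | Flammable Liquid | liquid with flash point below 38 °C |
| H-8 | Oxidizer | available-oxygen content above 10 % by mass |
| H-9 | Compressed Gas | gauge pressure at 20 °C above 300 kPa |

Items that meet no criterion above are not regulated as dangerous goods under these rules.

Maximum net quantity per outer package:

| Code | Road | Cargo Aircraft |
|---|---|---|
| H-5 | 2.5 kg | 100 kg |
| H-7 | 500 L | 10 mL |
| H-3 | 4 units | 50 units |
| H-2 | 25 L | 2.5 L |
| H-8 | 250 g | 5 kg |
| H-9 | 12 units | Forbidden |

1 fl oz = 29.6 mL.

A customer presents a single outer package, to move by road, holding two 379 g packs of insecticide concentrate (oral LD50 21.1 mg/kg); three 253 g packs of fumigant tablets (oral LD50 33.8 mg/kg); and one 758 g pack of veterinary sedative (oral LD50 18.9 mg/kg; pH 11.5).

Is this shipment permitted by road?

The insecticide concentrate has oral LD50 21.1 mg/kg, which is < 50 mg/kg, so it is Code H-5 (Toxic).
Oral LD50 33.8 mg/kg meets the Code H-5 criterion (Toxic), so the fumigant tablets are Code H-5.
With oral LD50 18.9 mg/kg (< 50 mg/kg), the veterinary sedative falls in Code H-5.
Code H-5 net quantity: (two 379 g packs = 758 g) + (three 253 g packs = 759 g) + 758 g = 2.275 kg.
2.275 kg is within the road limit of 2.5 kg for Code H-5.

Yes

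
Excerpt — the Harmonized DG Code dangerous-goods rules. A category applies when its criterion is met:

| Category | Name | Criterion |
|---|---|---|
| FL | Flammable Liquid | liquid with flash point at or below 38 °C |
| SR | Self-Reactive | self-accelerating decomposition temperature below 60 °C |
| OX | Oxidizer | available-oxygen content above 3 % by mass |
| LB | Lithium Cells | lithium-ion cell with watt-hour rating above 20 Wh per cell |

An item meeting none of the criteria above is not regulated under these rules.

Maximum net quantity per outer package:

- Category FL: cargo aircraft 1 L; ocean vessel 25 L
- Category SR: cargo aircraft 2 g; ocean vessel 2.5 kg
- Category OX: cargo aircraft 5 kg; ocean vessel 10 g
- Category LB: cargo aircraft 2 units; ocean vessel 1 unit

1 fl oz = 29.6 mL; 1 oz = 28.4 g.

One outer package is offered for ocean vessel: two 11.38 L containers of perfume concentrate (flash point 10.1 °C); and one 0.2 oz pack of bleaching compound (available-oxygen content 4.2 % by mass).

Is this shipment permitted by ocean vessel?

Yes

Perfume concentrate: flash point 10.1 °C ≤ 38 °C → Category FL (Flammable Liquid).
With available-oxygen content 4.2 % by mass (> 3 % by mass), the bleaching compound falls in Category OX.
Category FL quantity: two 11.38 L containers = 22.76 L.
That is within the Category FL ocean vessel limit of 25 L.
Category OX quantity: one 0.2 oz pack = 5.68 g.
5.68 g ≤ 10 g (ocean vessel limit, Category OX) — within limit.
Every hazard category is within its ocean vessel limit and no segregation rule is violated.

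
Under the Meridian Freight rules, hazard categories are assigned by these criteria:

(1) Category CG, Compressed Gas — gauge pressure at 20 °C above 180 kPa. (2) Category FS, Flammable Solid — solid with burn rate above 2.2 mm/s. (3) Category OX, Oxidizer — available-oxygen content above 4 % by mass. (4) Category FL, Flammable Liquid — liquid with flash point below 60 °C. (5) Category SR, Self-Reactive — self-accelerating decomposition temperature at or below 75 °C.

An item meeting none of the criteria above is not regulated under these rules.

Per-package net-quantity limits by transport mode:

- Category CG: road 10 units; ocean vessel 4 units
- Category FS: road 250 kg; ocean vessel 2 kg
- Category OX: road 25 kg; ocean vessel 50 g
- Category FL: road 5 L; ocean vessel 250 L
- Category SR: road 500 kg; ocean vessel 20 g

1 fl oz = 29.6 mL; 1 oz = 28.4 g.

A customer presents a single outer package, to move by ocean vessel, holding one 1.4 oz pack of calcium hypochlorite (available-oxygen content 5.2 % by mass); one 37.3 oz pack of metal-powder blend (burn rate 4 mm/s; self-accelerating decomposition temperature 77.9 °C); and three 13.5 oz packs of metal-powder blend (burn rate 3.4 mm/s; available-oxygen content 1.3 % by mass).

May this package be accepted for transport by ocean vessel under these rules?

With available-oxygen content 5.2 % by mass (> 4 % by mass), the calcium hypochlorite falls in Category OX.
Burn rate 4 mm/s meets the Category FS criterion (Flammable Solid), so the metal-powder blend is Category FS.
The metal-powder blend has burn rate 3.4 mm/s, which is > 2.2 mm/s, so it is Category FS (Flammable Solid).
Category FS net quantity: (one 37.3 oz pack = 1059.32 g) + (three 13.5 oz packs = 1150.2 g) = 2209.52 g.
2209.52 g > 2 kg (ocean vessel limit, Category FS) — over the limit.
Category OX quantity: one 1.4 oz pack = 39.76 g.
39.76 g is within the ocean vessel limit of 50 g for Category OX.

No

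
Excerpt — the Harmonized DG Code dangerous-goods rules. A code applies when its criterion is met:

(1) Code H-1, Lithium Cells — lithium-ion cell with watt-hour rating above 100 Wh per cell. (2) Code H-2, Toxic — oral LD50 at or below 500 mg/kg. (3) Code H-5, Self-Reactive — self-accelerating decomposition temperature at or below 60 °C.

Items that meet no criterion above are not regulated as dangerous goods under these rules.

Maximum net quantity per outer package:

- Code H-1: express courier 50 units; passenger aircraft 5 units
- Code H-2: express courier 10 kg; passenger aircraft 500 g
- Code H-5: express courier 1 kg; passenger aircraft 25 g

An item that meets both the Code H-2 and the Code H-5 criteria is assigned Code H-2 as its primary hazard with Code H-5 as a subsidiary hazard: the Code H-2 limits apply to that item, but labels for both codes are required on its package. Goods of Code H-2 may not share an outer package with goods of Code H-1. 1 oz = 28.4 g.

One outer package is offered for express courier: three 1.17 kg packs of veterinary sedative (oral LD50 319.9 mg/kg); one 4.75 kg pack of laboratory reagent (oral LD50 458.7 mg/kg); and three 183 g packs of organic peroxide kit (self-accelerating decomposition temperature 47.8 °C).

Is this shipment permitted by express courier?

Yes

With oral LD50 319.9 mg/kg (≤ 500 mg/kg), the veterinary sedative falls in Code H-2.
With oral LD50 458.7 mg/kg (≤ 500 mg/kg), the laboratory reagent falls in Code H-2.
With self-accelerating decomposition temperature 47.8 °C (≤ 60 °C), the organic peroxide kit falls in Code H-5.
Code H-5 quantity: three 183 g packs = 549 g.
549 g is within the express courier limit of 1 kg for Code H-5.
Total Code H-2: (three 1.17 kg packs = 3.51 kg) + 4.75 kg = 8.26 kg.
8.26 kg ≤ 10 kg (express courier limit, Code H-2) — within limit.
The segregation rule (Code H-2 with Code H-1) does not apply to Code H-5 with Code H-2.
Every hazard code is within its express courier limit and no segregation rule is violated.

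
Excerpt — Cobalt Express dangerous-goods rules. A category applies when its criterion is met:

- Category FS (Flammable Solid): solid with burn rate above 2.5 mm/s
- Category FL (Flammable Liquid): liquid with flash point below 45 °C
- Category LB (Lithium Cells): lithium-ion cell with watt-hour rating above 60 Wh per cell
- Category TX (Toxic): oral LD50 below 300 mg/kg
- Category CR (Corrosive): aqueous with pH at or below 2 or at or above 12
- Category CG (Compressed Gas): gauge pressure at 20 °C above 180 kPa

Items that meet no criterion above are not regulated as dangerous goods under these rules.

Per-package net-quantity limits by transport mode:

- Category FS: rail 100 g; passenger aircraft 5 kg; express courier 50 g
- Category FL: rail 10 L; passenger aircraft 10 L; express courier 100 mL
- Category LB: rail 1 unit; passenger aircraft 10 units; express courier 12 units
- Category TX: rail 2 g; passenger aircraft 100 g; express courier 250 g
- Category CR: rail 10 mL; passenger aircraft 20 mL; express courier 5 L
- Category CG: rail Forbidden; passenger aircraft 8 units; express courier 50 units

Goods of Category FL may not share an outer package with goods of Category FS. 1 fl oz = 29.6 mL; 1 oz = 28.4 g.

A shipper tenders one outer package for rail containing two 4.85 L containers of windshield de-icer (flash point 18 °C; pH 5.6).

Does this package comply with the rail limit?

Yes

The windshield de-icer has flash point 18 °C, which is < 45 °C, so it is Category FL (Flammable Liquid).
Category FL quantity: two 4.85 L containers = 9.7 L.
9.7 L ≤ 10 L (rail limit, Category FL) — within limit.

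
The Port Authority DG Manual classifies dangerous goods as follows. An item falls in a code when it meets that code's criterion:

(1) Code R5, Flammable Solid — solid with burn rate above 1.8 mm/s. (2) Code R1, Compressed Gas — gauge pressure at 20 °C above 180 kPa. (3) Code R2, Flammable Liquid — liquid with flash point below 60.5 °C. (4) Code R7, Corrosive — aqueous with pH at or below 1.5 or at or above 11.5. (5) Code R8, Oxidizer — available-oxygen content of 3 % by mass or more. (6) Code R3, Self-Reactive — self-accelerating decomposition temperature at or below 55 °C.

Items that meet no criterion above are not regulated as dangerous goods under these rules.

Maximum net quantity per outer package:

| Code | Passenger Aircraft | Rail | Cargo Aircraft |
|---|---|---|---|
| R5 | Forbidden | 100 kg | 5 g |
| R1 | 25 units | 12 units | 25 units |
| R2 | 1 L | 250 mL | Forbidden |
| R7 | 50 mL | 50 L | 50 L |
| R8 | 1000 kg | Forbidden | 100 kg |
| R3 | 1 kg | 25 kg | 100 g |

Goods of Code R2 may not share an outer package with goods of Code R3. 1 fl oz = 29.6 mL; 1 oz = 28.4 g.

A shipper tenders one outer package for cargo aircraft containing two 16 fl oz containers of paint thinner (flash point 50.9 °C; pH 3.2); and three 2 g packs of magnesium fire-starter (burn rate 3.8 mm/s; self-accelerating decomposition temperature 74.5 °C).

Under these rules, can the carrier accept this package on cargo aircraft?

No

Flash point 50.9 °C meets the Code R2 criterion (Flammable Liquid), so the paint thinner is Code R2.
The magnesium fire-starter has burn rate 3.8 mm/s, which is > 1.8 mm/s, so it is Code R5 (Flammable Solid).
Code R2 quantity: two 16 fl oz containers = 947.2 mL.
By cargo aircraft, Code R2 is Forbidden regardless of quantity.
Code R5 quantity: three 2 g packs = 6 g.
That exceeds the Code R5 cargo aircraft limit of 5 g.
The segregation rule (Code R2 with Code R3) does not apply to Code R2 with Code R5.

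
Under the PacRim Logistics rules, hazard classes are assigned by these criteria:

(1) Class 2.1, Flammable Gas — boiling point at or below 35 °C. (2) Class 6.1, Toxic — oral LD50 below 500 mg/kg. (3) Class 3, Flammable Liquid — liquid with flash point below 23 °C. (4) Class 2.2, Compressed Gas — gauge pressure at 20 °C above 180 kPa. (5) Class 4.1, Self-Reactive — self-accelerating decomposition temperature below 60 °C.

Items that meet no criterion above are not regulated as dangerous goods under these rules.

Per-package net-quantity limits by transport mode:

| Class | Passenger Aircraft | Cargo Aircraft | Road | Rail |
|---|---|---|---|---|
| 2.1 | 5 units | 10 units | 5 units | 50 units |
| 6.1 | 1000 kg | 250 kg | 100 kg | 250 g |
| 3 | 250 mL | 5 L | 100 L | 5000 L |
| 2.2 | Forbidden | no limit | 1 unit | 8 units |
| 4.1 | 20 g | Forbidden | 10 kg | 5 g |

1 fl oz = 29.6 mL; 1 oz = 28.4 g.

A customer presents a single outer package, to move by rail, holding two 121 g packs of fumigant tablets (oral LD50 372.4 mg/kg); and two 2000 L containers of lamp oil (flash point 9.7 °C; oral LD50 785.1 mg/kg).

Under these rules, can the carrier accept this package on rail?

Oral LD50 372.4 mg/kg meets the Class 6.1 criterion (Toxic), so the fumigant tablets are Class 6.1.
With flash point 9.7 °C (< 23 °C), the lamp oil falls in Class 3.
Class 6.1 quantity: two 121 g packs = 242 g.
That is within the Class 6.1 rail limit of 250 g.
Class 3 quantity: two 2000 L containers = 4000 L.
4000 L is within the rail limit of 5000 L for Class 3.
Every hazard class is within its rail limit and no segregation rule is violated.

Yes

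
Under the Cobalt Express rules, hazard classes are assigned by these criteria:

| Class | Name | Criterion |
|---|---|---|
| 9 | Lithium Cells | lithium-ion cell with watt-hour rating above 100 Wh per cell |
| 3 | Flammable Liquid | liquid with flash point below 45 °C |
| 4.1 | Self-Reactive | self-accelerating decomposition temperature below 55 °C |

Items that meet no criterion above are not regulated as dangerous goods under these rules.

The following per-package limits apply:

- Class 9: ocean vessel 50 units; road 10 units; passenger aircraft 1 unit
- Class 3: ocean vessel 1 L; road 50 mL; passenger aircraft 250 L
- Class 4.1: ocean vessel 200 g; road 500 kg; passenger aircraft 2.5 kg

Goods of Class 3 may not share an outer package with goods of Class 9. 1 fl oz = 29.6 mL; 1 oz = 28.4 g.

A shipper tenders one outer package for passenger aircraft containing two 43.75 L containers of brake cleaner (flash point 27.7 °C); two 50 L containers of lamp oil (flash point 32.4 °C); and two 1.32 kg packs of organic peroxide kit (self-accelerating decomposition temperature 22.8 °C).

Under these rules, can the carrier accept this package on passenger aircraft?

No

The brake cleaner has flash point 27.7 °C, which is < 45 °C, so it is Class 3 (Flammable Liquid).
With flash point 32.4 °C (< 45 °C), the lamp oil falls in Class 3.
Organic peroxide kit: self-accelerating decomposition temperature 22.8 °C < 55 °C → Class 4.1 (Self-Reactive).
Class 3 net quantity: (two 43.75 L containers = 87.5 L) + (two 50 L containers = 100 L) = 187.5 L.
187.5 L is within the passenger aircraft limit of 250 L for Class 3.
Class 4.1 quantity: two 1.32 kg packs = 2.64 kg.
That exceeds the Class 4.1 passenger aircraft limit of 2.5 kg.
The segregation rule (Class 3 with Class 9) does not apply to Class 3 with Class 4.1.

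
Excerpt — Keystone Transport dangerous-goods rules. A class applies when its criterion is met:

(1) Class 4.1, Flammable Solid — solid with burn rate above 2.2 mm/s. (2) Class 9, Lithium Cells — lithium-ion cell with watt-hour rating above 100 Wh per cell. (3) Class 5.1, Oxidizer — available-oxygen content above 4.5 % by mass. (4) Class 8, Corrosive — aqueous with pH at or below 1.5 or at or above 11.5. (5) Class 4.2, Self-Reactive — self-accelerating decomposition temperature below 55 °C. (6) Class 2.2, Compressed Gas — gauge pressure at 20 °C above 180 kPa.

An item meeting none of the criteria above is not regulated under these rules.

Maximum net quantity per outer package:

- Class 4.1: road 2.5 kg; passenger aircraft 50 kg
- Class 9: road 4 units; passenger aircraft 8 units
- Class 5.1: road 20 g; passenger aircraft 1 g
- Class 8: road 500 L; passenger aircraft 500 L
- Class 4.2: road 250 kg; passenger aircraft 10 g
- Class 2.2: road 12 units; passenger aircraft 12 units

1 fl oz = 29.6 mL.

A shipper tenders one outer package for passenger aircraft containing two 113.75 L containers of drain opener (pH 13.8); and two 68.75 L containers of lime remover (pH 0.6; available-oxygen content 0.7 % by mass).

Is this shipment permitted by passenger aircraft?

Drain opener: pH 13.8 ≥ 11.5 → Class 8 (Corrosive).
pH 0.6 meets the Class 8 criterion (Corrosive), so the lime remover is Class 8.
Total Class 8: (two 113.75 L containers = 227.5 L) + (two 68.75 L containers = 137.5 L) = 365 L.
365 L ≤ 500 L (passenger aircraft limit, Class 8) — within limit.

Yes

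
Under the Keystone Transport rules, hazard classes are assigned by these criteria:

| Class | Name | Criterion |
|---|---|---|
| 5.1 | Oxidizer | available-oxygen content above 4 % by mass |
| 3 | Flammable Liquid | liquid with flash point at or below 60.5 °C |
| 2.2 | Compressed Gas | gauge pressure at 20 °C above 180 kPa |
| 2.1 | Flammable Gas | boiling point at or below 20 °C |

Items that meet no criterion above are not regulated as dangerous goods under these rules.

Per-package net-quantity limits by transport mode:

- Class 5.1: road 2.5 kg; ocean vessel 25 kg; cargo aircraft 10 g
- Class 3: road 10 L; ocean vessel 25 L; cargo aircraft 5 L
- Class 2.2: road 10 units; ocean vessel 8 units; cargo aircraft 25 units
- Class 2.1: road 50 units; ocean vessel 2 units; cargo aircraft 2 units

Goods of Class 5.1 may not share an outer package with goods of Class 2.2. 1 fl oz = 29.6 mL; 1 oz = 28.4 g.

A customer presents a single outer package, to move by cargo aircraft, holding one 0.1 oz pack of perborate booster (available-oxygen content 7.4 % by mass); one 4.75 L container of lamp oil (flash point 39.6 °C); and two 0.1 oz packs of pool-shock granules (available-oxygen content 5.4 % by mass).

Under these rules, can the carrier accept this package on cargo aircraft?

Available-oxygen content 7.4 % by mass meets the Class 5.1 criterion (Oxidizer), so the perborate booster is Class 5.1.
Lamp oil: flash point 39.6 °C ≤ 60.5 °C → Class 3 (Flammable Liquid).
Pool-shock granules: available-oxygen content 5.4 % by mass > 4 % by mass → Class 5.1 (Oxidizer).
Total Class 5.1: (one 0.1 oz pack = 2.84 g) + (two 0.1 oz packs = 5.68 g) = 8.52 g.
8.52 g is within the cargo aircraft limit of 10 g for Class 5.1.
Class 3 quantity: 4.75 L.
4.75 L is within the cargo aircraft limit of 5 L for Class 3.
The segregation rule (Class 5.1 with Class 2.2) does not apply to Class 5.1 with Class 3.
Every hazard class is within its cargo aircraft limit and no segregation rule is violated.

Yes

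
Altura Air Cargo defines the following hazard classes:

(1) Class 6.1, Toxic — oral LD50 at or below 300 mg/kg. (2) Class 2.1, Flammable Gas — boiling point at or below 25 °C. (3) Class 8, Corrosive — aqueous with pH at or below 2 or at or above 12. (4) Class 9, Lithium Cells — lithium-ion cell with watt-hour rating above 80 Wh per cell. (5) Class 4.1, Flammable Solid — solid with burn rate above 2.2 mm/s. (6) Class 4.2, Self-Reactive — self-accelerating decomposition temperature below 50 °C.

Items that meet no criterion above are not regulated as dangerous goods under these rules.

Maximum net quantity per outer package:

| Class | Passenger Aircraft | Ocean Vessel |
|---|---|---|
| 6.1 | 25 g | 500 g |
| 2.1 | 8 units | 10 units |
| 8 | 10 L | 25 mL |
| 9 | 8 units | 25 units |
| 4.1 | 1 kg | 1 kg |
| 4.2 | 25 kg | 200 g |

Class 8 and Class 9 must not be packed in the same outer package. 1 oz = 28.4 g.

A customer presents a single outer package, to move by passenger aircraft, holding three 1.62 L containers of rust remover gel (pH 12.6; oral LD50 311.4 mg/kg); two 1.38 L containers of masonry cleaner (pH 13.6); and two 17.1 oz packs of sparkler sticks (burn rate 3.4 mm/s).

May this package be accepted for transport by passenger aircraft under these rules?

Yes

Rust remover gel: pH 12.6 ≥ 12 → Class 8 (Corrosive).
Masonry cleaner: pH 13.6 ≥ 12 → Class 8 (Corrosive).
Sparkler sticks: burn rate 3.4 mm/s > 2.2 mm/s → Class 4.1 (Flammable Solid).
Total Class 8: (three 1.62 L containers = 4.86 L) + (two 1.38 L containers = 2.76 L) = 7.62 L.
7.62 L ≤ 10 L (passenger aircraft limit, Class 8) — within limit.
Class 4.1 quantity: two 17.1 oz packs = 971.28 g.
That is within the Class 4.1 passenger aircraft limit of 1 kg.
The segregation rule (Class 8 with Class 9) does not apply to Class 8 with Class 4.1.
Every hazard class is within its passenger aircraft limit and no segregation rule is violated.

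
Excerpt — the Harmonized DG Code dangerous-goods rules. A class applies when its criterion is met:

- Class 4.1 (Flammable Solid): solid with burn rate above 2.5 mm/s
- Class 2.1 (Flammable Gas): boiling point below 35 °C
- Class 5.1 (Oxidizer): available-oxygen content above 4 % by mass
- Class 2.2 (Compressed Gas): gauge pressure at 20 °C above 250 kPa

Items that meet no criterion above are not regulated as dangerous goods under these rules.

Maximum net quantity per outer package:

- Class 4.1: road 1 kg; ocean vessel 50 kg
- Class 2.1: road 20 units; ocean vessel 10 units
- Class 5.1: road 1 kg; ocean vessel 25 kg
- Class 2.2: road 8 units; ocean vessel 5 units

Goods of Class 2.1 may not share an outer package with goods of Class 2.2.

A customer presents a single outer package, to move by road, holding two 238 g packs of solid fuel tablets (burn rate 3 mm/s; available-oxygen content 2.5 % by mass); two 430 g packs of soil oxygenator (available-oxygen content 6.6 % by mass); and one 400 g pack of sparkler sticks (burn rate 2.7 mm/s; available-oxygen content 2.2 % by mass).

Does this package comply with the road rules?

With burn rate 3 mm/s (> 2.5 mm/s), the solid fuel tablets fall in Class 4.1.
Soil oxygenator: available-oxygen content 6.6 % by mass > 4 % by mass → Class 5.1 (Oxidizer).
The sparkler sticks have burn rate 2.7 mm/s, which is > 2.5 mm/s, so they are Class 4.1 (Flammable Solid).
Total Class 4.1: (two 238 g packs = 476 g) + 400 g = 876 g.
That is within the Class 4.1 road limit of 1 kg.
Class 5.1 quantity: two 430 g packs = 860 g.
860 g ≤ 1 kg (road limit, Class 5.1) — within limit.
The segregation rule (Class 2.1 with Class 2.2) does not apply to Class 4.1 with Class 5.1.
Every hazard class is within its road limit and no segregation rule is violated.

Yes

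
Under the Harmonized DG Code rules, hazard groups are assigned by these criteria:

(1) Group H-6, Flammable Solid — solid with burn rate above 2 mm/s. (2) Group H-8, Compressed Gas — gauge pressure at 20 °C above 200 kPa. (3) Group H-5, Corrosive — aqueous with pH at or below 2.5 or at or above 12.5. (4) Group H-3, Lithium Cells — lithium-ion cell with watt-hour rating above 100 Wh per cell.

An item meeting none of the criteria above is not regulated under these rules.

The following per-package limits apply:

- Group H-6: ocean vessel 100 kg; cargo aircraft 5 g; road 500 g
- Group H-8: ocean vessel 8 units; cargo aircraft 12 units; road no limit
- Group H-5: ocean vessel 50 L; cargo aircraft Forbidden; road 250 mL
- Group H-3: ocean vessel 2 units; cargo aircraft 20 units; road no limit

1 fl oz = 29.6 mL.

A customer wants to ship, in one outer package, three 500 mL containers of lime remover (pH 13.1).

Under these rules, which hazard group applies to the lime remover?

With pH 13.1 (≥ 12.5), the lime remover falls in Group H-5.

Group H-5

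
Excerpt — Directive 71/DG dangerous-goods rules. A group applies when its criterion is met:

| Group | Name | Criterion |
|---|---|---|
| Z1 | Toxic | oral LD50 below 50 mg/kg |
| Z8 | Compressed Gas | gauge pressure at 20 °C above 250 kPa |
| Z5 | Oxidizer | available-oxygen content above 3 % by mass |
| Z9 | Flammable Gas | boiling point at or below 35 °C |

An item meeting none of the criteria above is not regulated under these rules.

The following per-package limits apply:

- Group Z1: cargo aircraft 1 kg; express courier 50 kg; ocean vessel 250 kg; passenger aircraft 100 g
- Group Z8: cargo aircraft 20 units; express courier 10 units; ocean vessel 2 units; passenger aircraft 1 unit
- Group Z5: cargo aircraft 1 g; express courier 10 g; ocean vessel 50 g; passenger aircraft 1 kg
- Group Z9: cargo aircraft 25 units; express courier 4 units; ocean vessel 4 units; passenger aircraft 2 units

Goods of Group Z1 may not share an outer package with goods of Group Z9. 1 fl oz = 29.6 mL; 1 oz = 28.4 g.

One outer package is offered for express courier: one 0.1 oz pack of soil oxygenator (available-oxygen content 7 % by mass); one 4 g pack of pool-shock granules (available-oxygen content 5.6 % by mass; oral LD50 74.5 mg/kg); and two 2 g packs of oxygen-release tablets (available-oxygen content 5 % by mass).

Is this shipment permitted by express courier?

Available-oxygen content 7 % by mass meets the Group Z5 criterion (Oxidizer), so the soil oxygenator is Group Z5.
Available-oxygen content 5.6 % by mass meets the Group Z5 criterion (Oxidizer), so the pool-shock granules are Group Z5.
The oxygen-release tablets have available-oxygen content 5 % by mass, which is > 3 % by mass, so they are Group Z5 (Oxidizer).
Total Group Z5: (one 0.1 oz pack = 2.84 g) + 4 g + (two 2 g packs = 4 g) = 10.84 g.
10.84 g > 10 g (express courier limit, Group Z5) — over the limit.

No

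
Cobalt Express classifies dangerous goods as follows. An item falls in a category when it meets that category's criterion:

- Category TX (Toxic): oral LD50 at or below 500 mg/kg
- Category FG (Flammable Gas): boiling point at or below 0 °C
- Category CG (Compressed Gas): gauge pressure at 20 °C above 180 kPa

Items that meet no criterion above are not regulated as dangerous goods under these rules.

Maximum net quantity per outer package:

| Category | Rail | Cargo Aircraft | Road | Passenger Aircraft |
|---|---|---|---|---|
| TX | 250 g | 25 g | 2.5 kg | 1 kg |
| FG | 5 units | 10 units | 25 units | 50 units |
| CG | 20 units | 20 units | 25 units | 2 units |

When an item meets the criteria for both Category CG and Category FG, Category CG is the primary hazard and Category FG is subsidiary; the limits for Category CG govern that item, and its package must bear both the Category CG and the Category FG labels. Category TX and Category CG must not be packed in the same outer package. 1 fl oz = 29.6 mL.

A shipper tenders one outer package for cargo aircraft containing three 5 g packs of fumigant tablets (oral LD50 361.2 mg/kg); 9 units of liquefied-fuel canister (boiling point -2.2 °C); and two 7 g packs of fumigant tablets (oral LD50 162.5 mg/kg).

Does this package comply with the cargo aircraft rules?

No

Fumigant tablets: oral LD50 361.2 mg/kg ≤ 500 mg/kg → Category TX (Toxic).
With boiling point -2.2 °C (≤ 0 °C), the liquefied-fuel canister falls in Category FG.
Oral LD50 162.5 mg/kg meets the Category TX criterion (Toxic), so the fumigant tablets are Category TX.
Total Category TX: (three 5 g packs = 15 g) + (two 7 g packs = 14 g) = 29 g.
29 g > 25 g (cargo aircraft limit, Category TX) — over the limit.
Category FG quantity: 9 units.
9 units ≤ 10 units (cargo aircraft limit, Category FG) — within limit.
The segregation rule (Category TX with Category CG) does not apply to Category TX with Category FG.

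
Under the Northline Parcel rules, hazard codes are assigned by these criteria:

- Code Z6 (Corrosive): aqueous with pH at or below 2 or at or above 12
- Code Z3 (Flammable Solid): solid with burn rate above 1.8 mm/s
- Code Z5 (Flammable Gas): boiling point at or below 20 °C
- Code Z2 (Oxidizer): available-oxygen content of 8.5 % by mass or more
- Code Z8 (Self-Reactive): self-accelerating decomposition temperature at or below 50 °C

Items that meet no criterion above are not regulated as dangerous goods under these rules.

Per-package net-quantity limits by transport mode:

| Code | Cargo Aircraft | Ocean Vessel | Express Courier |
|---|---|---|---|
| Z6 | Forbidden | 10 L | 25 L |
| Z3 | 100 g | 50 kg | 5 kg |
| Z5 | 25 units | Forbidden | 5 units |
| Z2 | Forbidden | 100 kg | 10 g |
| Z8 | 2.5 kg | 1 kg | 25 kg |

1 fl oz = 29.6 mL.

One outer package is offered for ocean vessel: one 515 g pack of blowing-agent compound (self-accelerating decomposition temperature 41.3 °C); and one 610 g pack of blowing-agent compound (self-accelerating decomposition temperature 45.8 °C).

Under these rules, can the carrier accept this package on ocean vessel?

No

Self-accelerating decomposition temperature 41.3 °C meets the Code Z8 criterion (Self-Reactive), so the blowing-agent compound is Code Z8.
With self-accelerating decomposition temperature 45.8 °C (≤ 50 °C), the blowing-agent compound falls in Code Z8.
Total Code Z8: 515 g + 610 g = 1.125 kg.
That exceeds the Code Z8 ocean vessel limit of 1 kg.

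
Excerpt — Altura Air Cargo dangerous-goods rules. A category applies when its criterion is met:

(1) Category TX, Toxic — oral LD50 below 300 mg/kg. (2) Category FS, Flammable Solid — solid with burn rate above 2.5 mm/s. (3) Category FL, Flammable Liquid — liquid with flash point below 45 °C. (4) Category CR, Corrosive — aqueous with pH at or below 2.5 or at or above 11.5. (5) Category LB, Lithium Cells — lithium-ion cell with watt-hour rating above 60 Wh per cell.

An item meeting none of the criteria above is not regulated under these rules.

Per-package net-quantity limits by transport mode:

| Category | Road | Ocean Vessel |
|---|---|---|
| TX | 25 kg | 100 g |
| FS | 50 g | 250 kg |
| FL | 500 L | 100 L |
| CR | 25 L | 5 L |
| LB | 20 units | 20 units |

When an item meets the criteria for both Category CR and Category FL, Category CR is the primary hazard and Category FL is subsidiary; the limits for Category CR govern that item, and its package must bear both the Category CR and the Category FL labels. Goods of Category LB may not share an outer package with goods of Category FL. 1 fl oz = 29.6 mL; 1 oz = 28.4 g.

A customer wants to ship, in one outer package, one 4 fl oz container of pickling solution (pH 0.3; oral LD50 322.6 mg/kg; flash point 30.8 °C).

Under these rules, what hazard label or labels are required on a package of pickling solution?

Pickling solution: pH 0.3 ≤ 2.5 → Category CR (Corrosive).
The pickling solution has flash point 30.8 °C, which is < 45 °C, so it is Category FL (Flammable Liquid).
By the precedence rule Category CR is primary and Category FL is subsidiary, and that rule requires both labels on the package.

Category CR and FL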